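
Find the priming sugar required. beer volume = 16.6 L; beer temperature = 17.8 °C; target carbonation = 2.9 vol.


residual = 14.695·(0.01821 + 0.09011·e^(−0.04·T));  sugar = (target − residual)·4.0·V
residual = 14.695·(0.01821 + 0.09011·e^(−0.04·17.8)) = 0.9173
sugar = (2.9 − 0.9173)·4.0·16.6

131.6504 g


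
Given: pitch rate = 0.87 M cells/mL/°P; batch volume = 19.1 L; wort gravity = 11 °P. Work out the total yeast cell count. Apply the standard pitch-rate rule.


cells (billions) = rate · V_L · °P
cells = 0.87 · 19.1 · 11

182.7870 billion cells


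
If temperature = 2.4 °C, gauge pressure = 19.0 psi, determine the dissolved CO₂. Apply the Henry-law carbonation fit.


vols = (P + 14.695)·(0.01821 + 0.09011·e^(−0.04·T))
vols = (19.0 + 14.695)·(0.01821 + 0.09011·e^(−0.04·2.4))

3.3719 volumes


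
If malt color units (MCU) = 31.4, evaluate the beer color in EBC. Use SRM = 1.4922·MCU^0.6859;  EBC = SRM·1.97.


SRM = 1.4922·31.4^0.6859 = 15.8698
EBC = 15.8698·1.97

31.2635 EBC


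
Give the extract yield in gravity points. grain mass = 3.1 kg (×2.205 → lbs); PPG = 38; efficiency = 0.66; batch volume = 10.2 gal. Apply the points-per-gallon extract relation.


points = lbs × PPG × eff / vol
lbs = 3.1 × 2.205 = 6.8355
points = 6.8355 × 38 × 0.66 / 10.2

16.8073 points


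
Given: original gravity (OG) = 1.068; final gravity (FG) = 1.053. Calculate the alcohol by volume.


ABV = (OG − FG) · 131.25
ABV = (1.068 − 1.053) · 131.25

1.9688 % ABV


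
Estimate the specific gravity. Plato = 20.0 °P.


SG = 259/(259 − P)
SG = 259/(259 − 20.0)

1.0837


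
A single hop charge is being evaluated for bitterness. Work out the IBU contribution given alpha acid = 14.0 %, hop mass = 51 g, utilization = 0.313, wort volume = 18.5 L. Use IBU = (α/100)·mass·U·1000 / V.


IBU = (14.0/100)·51·0.313·1000 / 18.5

120.8011 IBU


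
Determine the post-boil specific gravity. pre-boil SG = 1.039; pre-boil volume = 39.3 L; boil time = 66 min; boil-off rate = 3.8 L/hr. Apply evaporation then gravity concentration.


V_post = V_pre − rate·(t/60);  SG_post = 1 + (SG_pre−1)·V_pre/V_post
V_post = 39.3 − 3.8·(66/60) = 35.1200
SG_post = 1 + (1.039 − 1)·39.3/35.1200

1.0436


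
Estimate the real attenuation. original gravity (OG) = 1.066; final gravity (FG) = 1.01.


AA = (OG−FG)/(OG−1)·100;  RA = AA·0.8192
AA = (1.066 − 1.01)/(1.066 − 1)·100 = 84.8485
RA = 84.8485·0.8192

69.5079 %


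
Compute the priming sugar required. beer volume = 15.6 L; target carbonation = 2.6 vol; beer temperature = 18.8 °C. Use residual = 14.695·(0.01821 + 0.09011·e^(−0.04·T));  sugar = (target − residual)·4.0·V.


residual = 14.695·(0.01821 + 0.09011·e^(−0.04·18.8)) = 0.8918
sugar = (2.6 − 0.8918)·4.0·15.6

106.5893 g


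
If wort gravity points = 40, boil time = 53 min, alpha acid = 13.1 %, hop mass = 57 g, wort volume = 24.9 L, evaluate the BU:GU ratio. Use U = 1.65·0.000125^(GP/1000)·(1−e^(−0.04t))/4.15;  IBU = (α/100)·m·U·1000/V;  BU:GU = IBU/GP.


U = 1.65·0.000125^(40/1000)·(1−e^(−0.04·53))/4.15 = 0.2442
IBU = (13.1/100)·57·0.2442·1000/24.9 = 73.2363
BU:GU = 73.2363/40

1.8309


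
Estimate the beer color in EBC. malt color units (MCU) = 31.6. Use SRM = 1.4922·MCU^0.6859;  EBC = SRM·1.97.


SRM = 1.4922·31.6^0.6859 = 15.9390
EBC = 15.9390·1.97

31.3999 EBC


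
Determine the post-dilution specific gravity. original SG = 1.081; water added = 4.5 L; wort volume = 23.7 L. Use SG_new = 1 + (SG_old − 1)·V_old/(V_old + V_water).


pts = (1.081 − 1)·1000·23.7/(23.7 + 4.5) = 68.0745
SG_new = 1 + 68.0745/1000

1.0681


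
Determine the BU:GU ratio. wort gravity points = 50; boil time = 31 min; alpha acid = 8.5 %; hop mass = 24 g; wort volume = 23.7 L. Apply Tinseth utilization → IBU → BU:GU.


U = 1.65·0.000125^(GP/1000)·(1−e^(−0.04t))/4.15;  IBU = (α/100)·m·U·1000/V;  BU:GU = IBU/GP
U = 1.65·0.000125^(50/1000)·(1−e^(−0.04·31))/4.15 = 0.1803
IBU = (8.5/100)·24·0.1803·1000/23.7 = 15.5167
BU:GU = 15.5167/50

0.3103


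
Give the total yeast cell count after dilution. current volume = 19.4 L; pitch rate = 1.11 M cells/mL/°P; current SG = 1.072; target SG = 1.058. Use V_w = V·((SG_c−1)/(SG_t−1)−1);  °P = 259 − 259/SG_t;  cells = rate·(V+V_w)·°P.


V_w = 19.4·((1.072−1)/(1.058−1)−1) = 4.6828
V_final = 19.4 + 4.6828 = 24.0828
°P = 259 − 259/1.058 = 14.1985
cells = 1.11·24.0828·14.1985

379.5520 billion cells


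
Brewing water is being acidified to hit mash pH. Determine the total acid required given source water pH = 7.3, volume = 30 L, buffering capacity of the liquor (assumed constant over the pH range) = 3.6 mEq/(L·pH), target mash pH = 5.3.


acid = buffering capacity · (pH_source − pH_target) · V
acid = 3.6 · (7.3 − 5.3) · 30

216.0000 mEq


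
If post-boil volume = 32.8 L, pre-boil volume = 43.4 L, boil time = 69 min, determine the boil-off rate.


rate = (V_pre − V_post) / (t_min/60)
rate = (43.4 − 32.8) / (69/60)

9.2174 L/hr


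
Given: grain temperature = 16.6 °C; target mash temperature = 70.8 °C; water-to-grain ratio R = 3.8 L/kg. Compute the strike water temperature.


T_strike = (0.41/R)·(T_mash − T_grain) + T_mash
T_strike = (0.41/3.8)·(70.8 − 16.6) + 70.8

76.6479 °C


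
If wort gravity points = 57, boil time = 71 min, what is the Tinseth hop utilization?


U = 1.65·0.000125^(GP/1000) · (1 − e^(−0.04·t))/4.15
bigness = 1.65·0.000125^(57/1000) = 0.9886
boil_factor = (1 − e^(−0.04·71))/4.15 = 0.2269
U = 0.9886 · 0.2269

0.2243


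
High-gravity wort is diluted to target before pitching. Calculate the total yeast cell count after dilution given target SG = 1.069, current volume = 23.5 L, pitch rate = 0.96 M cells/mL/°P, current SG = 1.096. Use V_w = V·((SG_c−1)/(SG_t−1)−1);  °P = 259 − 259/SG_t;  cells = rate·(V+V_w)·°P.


V_w = 23.5·((1.096−1)/(1.069−1)−1) = 9.1957
V_final = 23.5 + 9.1957 = 32.6957
°P = 259 − 259/1.069 = 16.7175
cells = 0.96·32.6957·16.7175

524.7258 billion cells


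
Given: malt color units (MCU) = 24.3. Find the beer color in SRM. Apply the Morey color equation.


SRM = 1.4922 · MCU^0.6859
SRM = 1.4922 · 24.3^0.6859

13.3111 SRM


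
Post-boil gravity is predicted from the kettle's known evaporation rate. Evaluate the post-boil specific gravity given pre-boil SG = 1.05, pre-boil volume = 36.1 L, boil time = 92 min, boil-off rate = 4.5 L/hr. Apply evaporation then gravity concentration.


V_post = V_pre − rate·(t/60);  SG_post = 1 + (SG_pre−1)·V_pre/V_post
V_post = 36.1 − 4.5·(92/60) = 29.2000
SG_post = 1 + (1.05 − 1)·36.1/29.2000

1.0618


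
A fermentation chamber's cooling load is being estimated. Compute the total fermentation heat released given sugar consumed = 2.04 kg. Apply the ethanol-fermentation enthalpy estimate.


Q = m_sugar · 590 kJ/kg
Q = 2.04 · 590

1203.6000 kJ


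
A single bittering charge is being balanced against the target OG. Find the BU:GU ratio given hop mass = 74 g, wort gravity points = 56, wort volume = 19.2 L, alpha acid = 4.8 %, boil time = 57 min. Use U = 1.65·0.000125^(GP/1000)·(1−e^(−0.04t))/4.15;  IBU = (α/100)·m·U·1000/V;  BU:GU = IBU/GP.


U = 1.65·0.000125^(56/1000)·(1−e^(−0.04·57))/4.15 = 0.2158
IBU = (4.8/100)·74·0.2158·1000/19.2 = 39.9184
BU:GU = 39.9184/56

0.7128


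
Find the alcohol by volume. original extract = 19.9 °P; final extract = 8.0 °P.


SG = 259/(259 − P);  ABV = (OG − FG)·131.25
OG = 259/(259 − 19.9) = 1.0832
FG = 259/(259 − 8.0) = 1.0319
ABV = (1.0832 − 1.0319)·131.25

6.7405 % ABV


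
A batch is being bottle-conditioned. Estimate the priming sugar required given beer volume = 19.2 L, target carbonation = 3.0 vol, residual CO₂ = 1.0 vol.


sugar = (target − residual)·4.0·V
sugar = (3.0 − 1.0)·4.0·19.2

153.6000 g


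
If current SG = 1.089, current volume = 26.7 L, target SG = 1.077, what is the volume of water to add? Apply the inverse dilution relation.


V_water = V·((SG_curr − 1)/(SG_target − 1) − 1)
V_water = 26.7·((1.089 − 1)/(1.077 − 1) − 1)

4.1610 L


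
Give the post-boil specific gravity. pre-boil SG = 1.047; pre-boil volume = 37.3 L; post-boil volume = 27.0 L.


SG_post = 1 + (SG_pre − 1)·V_pre/V_post
pts_pre = (1.047 − 1)·1000 = 47.0000
pts_post = 47.0000·37.3/27.0 = 64.9296
SG_post = 1 + 64.9296/1000

1.0649


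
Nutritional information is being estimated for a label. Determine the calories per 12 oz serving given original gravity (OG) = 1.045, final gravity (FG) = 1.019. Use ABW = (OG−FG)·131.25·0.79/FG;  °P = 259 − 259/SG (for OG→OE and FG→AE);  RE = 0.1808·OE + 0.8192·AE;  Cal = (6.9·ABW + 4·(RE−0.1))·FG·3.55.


ABW = (1.045 − 1.019)·131.25·0.79/1.019 = 2.6456
OE = 259 − 259/1.045 = 11.1531 °P
AE = 259 − 259/1.019 = 4.8292 °P
RE = 0.1808·11.1531 + 0.8192·4.8292 = 5.9726 °P
Cal = (6.9·2.6456 + 4·(5.9726−0.1))·1.019·3.55

151.0108 kcal


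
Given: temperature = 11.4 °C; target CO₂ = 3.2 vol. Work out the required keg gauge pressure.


psi = vols/(0.01821 + 0.09011·e^(−0.04·T)) − 14.695
psi = 3.2/(0.01821 + 0.09011·e^(−0.04·11.4)) − 14.695

27.7887 psi


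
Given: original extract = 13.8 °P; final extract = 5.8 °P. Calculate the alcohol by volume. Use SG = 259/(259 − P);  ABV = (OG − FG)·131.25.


OG = 259/(259 − 13.8) = 1.0563
FG = 259/(259 − 5.8) = 1.0229
ABV = (1.0563 − 1.0229)·131.25

4.3803 % ABV


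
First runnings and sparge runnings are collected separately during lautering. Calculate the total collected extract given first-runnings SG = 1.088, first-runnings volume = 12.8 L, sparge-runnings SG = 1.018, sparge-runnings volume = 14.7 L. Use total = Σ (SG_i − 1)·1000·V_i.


first = (1.088 − 1)·1000·12.8 = 1126.4000
sparge = (1.018 − 1)·1000·14.7 = 264.6000
total = 1126.4000 + 264.6000

1391.0000 gravity·L


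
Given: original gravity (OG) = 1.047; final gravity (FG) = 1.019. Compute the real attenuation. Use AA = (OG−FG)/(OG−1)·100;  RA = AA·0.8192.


AA = (1.047 − 1.019)/(1.047 − 1)·100 = 59.5745
RA = 59.5745·0.8192

48.8034 %


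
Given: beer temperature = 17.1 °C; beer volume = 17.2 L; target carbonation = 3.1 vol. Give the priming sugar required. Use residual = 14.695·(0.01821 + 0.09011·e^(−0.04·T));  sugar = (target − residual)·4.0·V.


residual = 14.695·(0.01821 + 0.09011·e^(−0.04·17.1)) = 0.9358
sugar = (3.1 − 0.9358)·4.0·17.2

148.8995 g


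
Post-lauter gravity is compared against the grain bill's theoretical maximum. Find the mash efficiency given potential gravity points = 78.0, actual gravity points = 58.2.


efficiency = actual / potential × 100
efficiency = 58.2 / 78.0 × 100

74.6154 %


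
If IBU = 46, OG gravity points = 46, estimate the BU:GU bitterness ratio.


BU:GU = IBU / OG_points
BU:GU = 46 / 46

1.0000


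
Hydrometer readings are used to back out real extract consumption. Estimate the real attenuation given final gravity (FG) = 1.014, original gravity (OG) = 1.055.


AA = (OG−FG)/(OG−1)·100;  RA = AA·0.8192
AA = (1.055 − 1.014)/(1.055 − 1)·100 = 74.5455
RA = 74.5455·0.8192

61.0676 %


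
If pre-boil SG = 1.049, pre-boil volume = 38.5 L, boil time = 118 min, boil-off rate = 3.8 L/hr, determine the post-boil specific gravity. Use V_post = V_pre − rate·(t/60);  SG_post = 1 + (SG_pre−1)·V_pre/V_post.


V_post = 38.5 − 3.8·(118/60) = 31.0267
SG_post = 1 + (1.049 − 1)·38.5/31.0267

1.0608


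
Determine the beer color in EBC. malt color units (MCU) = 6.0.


SRM = 1.4922·MCU^0.6859;  EBC = SRM·1.97
SRM = 1.4922·6.0^0.6859 = 5.0999
EBC = 5.0999·1.97

10.0468 EBC


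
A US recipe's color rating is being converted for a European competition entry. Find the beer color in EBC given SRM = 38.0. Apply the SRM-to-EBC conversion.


EBC = SRM · 1.97
EBC = 38.0 · 1.97

74.8600 EBC


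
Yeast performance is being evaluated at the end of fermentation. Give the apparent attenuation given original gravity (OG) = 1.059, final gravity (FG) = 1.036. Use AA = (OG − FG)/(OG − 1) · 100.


AA = (1.059 − 1.036)/(1.059 − 1) · 100

38.9831 %


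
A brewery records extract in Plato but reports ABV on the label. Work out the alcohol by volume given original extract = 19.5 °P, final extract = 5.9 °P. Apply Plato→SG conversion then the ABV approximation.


SG = 259/(259 − P);  ABV = (OG − FG)·131.25
OG = 259/(259 − 19.5) = 1.0814
FG = 259/(259 − 5.9) = 1.0233
ABV = (1.0814 − 1.0233)·131.25

7.6268 % ABV


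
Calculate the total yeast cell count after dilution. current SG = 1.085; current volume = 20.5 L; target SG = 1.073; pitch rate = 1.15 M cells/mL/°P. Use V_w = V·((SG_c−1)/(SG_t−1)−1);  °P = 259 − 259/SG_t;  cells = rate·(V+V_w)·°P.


V_w = 20.5·((1.085−1)/(1.073−1)−1) = 3.3699
V_final = 20.5 + 3.3699 = 23.8699
°P = 259 − 259/1.073 = 17.6207
cells = 1.15·23.8699·17.6207

483.6940 billion cells


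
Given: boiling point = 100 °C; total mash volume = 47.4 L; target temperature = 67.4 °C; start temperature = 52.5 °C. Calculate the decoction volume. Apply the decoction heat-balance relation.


V_dec = V_total·(T_target − T_start)/(T_boil − T_start)
V_dec = 47.4·(67.4 − 52.5)/(100 − 52.5)

14.8686 L


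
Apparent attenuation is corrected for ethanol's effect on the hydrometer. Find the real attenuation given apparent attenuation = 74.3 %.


RA = AA · 0.8192
RA = 74.3 · 0.8192

60.8666 %


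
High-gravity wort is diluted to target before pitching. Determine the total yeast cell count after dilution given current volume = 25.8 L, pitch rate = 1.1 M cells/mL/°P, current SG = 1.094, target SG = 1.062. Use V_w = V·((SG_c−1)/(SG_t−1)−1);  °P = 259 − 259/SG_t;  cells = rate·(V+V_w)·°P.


V_w = 25.8·((1.094−1)/(1.062−1)−1) = 13.3161
V_final = 25.8 + 13.3161 = 39.1161
°P = 259 − 259/1.062 = 15.1205
cells = 1.1·39.1161·15.1205

650.6021 billion cells


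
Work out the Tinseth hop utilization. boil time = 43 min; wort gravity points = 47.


U = 1.65·0.000125^(GP/1000) · (1 − e^(−0.04·t))/4.15
bigness = 1.65·0.000125^(47/1000) = 1.0815
boil_factor = (1 − e^(−0.04·43))/4.15 = 0.1978
U = 1.0815 · 0.1978

0.2139


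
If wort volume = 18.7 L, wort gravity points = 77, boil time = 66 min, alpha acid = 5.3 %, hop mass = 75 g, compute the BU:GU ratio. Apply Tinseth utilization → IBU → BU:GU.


U = 1.65·0.000125^(GP/1000)·(1−e^(−0.04t))/4.15;  IBU = (α/100)·m·U·1000/V;  BU:GU = IBU/GP
U = 1.65·0.000125^(77/1000)·(1−e^(−0.04·66))/4.15 = 0.1848
IBU = (5.3/100)·75·0.1848·1000/18.7 = 39.2862
BU:GU = 39.2862/77

0.5102


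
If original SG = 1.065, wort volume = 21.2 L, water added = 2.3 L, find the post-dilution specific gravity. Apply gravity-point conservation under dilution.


SG_new = 1 + (SG_old − 1)·V_old/(V_old + V_water)
pts = (1.065 − 1)·1000·21.2/(21.2 + 2.3) = 58.6383
SG_new = 1 + 58.6383/1000

1.0586


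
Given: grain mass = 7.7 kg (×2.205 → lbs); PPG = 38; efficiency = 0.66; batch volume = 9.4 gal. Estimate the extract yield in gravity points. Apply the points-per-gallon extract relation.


points = lbs × PPG × eff / vol
lbs = 7.7 × 2.205 = 16.9785
points = 16.9785 × 38 × 0.66 / 9.4

45.3001 points


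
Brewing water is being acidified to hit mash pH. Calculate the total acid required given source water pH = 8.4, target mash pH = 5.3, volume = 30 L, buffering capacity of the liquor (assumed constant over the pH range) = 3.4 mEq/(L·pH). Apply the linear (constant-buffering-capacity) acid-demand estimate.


acid = buffering capacity · (pH_source − pH_target) · V
acid = 3.4 · (8.4 − 5.3) · 30

316.2000 mEq


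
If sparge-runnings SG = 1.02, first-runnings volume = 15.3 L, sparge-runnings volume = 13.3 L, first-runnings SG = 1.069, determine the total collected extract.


total = Σ (SG_i − 1)·1000·V_i
first = (1.069 − 1)·1000·15.3 = 1055.7000
sparge = (1.02 − 1)·1000·13.3 = 266.0000
total = 1055.7000 + 266.0000

1321.7000 gravity·L


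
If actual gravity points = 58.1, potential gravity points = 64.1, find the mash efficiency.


efficiency = actual / potential × 100
efficiency = 58.1 / 64.1 × 100

90.6396 %


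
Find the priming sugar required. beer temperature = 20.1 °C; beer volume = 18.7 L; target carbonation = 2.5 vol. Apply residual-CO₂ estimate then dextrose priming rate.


residual = 14.695·(0.01821 + 0.09011·e^(−0.04·T));  sugar = (target − residual)·4.0·V
residual = 14.695·(0.01821 + 0.09011·e^(−0.04·20.1)) = 0.8602
sugar = (2.5 − 0.8602)·4.0·18.7

122.6565 g


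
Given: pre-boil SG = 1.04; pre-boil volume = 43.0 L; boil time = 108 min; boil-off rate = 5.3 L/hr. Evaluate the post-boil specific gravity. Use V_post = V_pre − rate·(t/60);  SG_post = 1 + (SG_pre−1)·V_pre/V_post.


V_post = 43.0 − 5.3·(108/60) = 33.4600
SG_post = 1 + (1.04 − 1)·43.0/33.4600

1.0514


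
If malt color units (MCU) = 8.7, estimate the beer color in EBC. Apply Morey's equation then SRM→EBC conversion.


SRM = 1.4922·MCU^0.6859;  EBC = SRM·1.97
SRM = 1.4922·8.7^0.6859 = 6.5803
EBC = 6.5803·1.97

12.9631 EBC


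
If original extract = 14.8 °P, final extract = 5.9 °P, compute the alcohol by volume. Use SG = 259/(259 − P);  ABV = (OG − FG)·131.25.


OG = 259/(259 − 14.8) = 1.0606
FG = 259/(259 − 5.9) = 1.0233
ABV = (1.0606 − 1.0233)·131.25

4.8950 % ABV


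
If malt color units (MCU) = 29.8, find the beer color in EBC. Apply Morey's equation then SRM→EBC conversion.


SRM = 1.4922·MCU^0.6859;  EBC = SRM·1.97
SRM = 1.4922·29.8^0.6859 = 15.3106
EBC = 15.3106·1.97

30.1619 EBC


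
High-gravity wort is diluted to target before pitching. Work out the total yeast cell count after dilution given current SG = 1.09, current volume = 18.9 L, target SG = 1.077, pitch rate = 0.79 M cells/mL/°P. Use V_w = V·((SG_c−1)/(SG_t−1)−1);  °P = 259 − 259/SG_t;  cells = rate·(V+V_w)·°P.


V_w = 18.9·((1.09−1)/(1.077−1)−1) = 3.1909
V_final = 18.9 + 3.1909 = 22.0909
°P = 259 − 259/1.077 = 18.5172
cells = 0.79·22.0909·18.5172

323.1584 billion cells


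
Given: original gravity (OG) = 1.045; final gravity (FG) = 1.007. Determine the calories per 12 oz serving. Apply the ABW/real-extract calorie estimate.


ABW = (OG−FG)·131.25·0.79/FG;  °P = 259 − 259/SG (for OG→OE and FG→AE);  RE = 0.1808·OE + 0.8192·AE;  Cal = (6.9·ABW + 4·(RE−0.1))·FG·3.55
ABW = (1.045 − 1.007)·131.25·0.79/1.007 = 3.9127
OE = 259 − 259/1.045 = 11.1531 °P
AE = 259 − 259/1.007 = 1.8004 °P
RE = 0.1808·11.1531 + 0.8192·1.8004 = 3.4914 °P
Cal = (6.9·3.9127 + 4·(3.4914−0.1))·1.007·3.55

145.0079 kcal


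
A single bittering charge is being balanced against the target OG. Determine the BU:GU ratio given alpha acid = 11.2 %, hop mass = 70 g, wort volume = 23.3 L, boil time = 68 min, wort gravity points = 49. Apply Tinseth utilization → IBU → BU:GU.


U = 1.65·0.000125^(GP/1000)·(1−e^(−0.04t))/4.15;  IBU = (α/100)·m·U·1000/V;  BU:GU = IBU/GP
U = 1.65·0.000125^(49/1000)·(1−e^(−0.04·68))/4.15 = 0.2391
IBU = (11.2/100)·70·0.2391·1000/23.3 = 80.4544
BU:GU = 80.4544/49

1.6419


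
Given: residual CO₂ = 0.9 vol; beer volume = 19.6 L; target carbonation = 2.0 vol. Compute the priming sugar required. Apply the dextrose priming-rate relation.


sugar = (target − residual)·4.0·V
sugar = (2.0 − 0.9)·4.0·19.6

86.2400 g


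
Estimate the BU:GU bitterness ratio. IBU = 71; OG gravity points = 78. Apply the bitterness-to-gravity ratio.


BU:GU = IBU / OG_points
BU:GU = 71 / 78

0.9103


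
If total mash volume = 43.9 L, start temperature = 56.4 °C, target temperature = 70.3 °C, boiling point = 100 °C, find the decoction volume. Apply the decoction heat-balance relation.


V_dec = V_total·(T_target − T_start)/(T_boil − T_start)
V_dec = 43.9·(70.3 − 56.4)/(100 − 56.4)

13.9956 L


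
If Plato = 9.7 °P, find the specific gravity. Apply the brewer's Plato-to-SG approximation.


SG = 259/(259 − P)
SG = 259/(259 − 9.7)

1.0389


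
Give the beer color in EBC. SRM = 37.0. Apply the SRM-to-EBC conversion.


EBC = SRM · 1.97
EBC = 37.0 · 1.97

72.8900 EBC


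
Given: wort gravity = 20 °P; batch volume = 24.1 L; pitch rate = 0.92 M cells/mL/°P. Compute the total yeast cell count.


cells (billions) = rate · V_L · °P
cells = 0.92 · 24.1 · 20

443.4400 billion cells


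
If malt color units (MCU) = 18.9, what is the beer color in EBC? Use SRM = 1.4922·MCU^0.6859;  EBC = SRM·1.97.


SRM = 1.4922·18.9^0.6859 = 11.2035
EBC = 11.2035·1.97

22.0708 EBC


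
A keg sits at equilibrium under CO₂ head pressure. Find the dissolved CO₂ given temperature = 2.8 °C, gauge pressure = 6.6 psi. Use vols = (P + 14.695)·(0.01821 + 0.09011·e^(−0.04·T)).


vols = (6.6 + 14.695)·(0.01821 + 0.09011·e^(−0.04·2.8))

2.1034 volumes


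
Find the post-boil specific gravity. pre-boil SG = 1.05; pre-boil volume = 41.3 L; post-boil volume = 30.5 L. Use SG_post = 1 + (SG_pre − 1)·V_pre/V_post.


pts_pre = (1.05 − 1)·1000 = 50.0000
pts_post = 50.0000·41.3/30.5 = 67.7049
SG_post = 1 + 67.7049/1000

1.0677


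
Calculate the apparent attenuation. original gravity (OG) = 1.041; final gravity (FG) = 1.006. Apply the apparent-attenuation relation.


AA = (OG − FG)/(OG − 1) · 100
AA = (1.041 − 1.006)/(1.041 − 1) · 100

85.3659 %


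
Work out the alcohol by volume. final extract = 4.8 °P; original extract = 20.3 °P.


SG = 259/(259 − P);  ABV = (OG − FG)·131.25
OG = 259/(259 − 20.3) = 1.0850
FG = 259/(259 − 4.8) = 1.0189
ABV = (1.0850 − 1.0189)·131.25

8.6837 % ABV


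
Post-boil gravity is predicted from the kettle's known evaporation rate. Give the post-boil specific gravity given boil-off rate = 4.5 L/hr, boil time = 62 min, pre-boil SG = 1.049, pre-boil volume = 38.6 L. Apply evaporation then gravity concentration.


V_post = V_pre − rate·(t/60);  SG_post = 1 + (SG_pre−1)·V_pre/V_post
V_post = 38.6 − 4.5·(62/60) = 33.9500
SG_post = 1 + (1.049 − 1)·38.6/33.9500

1.0557


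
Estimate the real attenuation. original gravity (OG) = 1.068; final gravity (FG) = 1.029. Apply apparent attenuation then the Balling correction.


AA = (OG−FG)/(OG−1)·100;  RA = AA·0.8192
AA = (1.068 − 1.029)/(1.068 − 1)·100 = 57.3529
RA = 57.3529·0.8192

46.9835 %


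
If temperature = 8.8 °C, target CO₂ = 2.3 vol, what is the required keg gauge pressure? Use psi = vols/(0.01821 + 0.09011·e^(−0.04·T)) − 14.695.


psi = 2.3/(0.01821 + 0.09011·e^(−0.04·8.8)) − 14.695

13.4973 psi


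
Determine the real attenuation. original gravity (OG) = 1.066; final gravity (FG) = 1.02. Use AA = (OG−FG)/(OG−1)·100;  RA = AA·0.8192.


AA = (1.066 − 1.02)/(1.066 − 1)·100 = 69.6970
RA = 69.6970·0.8192

57.0958 %


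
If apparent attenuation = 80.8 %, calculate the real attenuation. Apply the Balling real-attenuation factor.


RA = AA · 0.8192
RA = 80.8 · 0.8192

66.1914 %


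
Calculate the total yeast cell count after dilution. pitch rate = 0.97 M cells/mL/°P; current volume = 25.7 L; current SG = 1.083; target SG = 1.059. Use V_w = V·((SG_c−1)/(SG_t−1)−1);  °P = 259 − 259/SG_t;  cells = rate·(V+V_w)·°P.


V_w = 25.7·((1.083−1)/(1.059−1)−1) = 10.4542
V_final = 25.7 + 10.4542 = 36.1542
°P = 259 − 259/1.059 = 14.4297
cells = 0.97·36.1542·14.4297

506.0422 billion cells


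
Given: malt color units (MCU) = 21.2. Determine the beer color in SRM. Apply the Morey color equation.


SRM = 1.4922 · MCU^0.6859
SRM = 1.4922 · 21.2^0.6859

12.1216 SRM


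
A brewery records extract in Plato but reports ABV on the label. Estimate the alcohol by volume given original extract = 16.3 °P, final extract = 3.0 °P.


SG = 259/(259 − P);  ABV = (OG − FG)·131.25
OG = 259/(259 − 16.3) = 1.0672
FG = 259/(259 − 3.0) = 1.0117
ABV = (1.0672 − 1.0117)·131.25

7.2768 % ABV


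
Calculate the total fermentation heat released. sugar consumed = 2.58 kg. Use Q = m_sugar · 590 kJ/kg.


Q = 2.58 · 590

1522.2000 kJ


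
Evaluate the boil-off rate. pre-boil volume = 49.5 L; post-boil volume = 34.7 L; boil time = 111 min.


rate = (V_pre − V_post) / (t_min/60)
rate = (49.5 − 34.7) / (111/60)

8.0000 L/hr


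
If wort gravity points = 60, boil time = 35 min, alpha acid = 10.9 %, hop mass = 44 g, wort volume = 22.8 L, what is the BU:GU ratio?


U = 1.65·0.000125^(GP/1000)·(1−e^(−0.04t))/4.15;  IBU = (α/100)·m·U·1000/V;  BU:GU = IBU/GP
U = 1.65·0.000125^(60/1000)·(1−e^(−0.04·35))/4.15 = 0.1747
IBU = (10.9/100)·44·0.1747·1000/22.8 = 36.7470
BU:GU = 36.7470/60

0.6125


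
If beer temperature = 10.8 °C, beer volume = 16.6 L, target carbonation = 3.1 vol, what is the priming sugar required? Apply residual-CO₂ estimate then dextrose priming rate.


residual = 14.695·(0.01821 + 0.09011·e^(−0.04·T));  sugar = (target − residual)·4.0·V
residual = 14.695·(0.01821 + 0.09011·e^(−0.04·10.8)) = 1.1273
sugar = (3.1 − 1.1273)·4.0·16.6

130.9901 g


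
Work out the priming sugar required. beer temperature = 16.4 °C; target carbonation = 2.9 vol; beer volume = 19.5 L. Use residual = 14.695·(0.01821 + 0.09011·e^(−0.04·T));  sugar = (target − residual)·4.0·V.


residual = 14.695·(0.01821 + 0.09011·e^(−0.04·16.4)) = 0.9547
sugar = (2.9 − 0.9547)·4.0·19.5

151.7306 g


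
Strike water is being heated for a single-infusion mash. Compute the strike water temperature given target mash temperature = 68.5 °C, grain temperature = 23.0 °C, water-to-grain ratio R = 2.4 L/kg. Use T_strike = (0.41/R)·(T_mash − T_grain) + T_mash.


T_strike = (0.41/2.4)·(68.5 − 23.0) + 68.5

76.2729 °C


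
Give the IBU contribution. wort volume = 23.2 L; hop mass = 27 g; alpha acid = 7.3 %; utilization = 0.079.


IBU = (α/100)·mass·U·1000 / V
IBU = (7.3/100)·27·0.079·1000 / 23.2

6.7116 IBU


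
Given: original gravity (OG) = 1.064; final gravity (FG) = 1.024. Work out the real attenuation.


AA = (OG−FG)/(OG−1)·100;  RA = AA·0.8192
AA = (1.064 − 1.024)/(1.064 − 1)·100 = 62.5000
RA = 62.5000·0.8192

51.2000 %


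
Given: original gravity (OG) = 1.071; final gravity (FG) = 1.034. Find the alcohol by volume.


ABV = (OG − FG) · 131.25
ABV = (1.071 − 1.034) · 131.25

4.8562 % ABV


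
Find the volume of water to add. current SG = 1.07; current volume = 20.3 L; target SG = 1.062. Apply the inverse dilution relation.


V_water = V·((SG_curr − 1)/(SG_target − 1) − 1)
V_water = 20.3·((1.07 − 1)/(1.062 − 1) − 1)

2.6194 L


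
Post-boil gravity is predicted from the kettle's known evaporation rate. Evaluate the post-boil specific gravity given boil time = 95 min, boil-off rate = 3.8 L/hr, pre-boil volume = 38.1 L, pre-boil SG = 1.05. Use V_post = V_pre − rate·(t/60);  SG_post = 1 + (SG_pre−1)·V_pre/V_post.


V_post = 38.1 − 3.8·(95/60) = 32.0833
SG_post = 1 + (1.05 − 1)·38.1/32.0833

1.0594


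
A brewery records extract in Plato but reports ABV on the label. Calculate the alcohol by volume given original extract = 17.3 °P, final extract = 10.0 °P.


SG = 259/(259 − P);  ABV = (OG − FG)·131.25
OG = 259/(259 − 17.3) = 1.0716
FG = 259/(259 − 10.0) = 1.0402
ABV = (1.0716 − 1.0402)·131.25

4.1233 % ABV


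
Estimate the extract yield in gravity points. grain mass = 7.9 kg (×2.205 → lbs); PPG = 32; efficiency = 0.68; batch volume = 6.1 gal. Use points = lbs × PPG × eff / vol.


lbs = 7.9 × 2.205 = 17.4195
points = 17.4195 × 32 × 0.68 / 6.1

62.1391 points


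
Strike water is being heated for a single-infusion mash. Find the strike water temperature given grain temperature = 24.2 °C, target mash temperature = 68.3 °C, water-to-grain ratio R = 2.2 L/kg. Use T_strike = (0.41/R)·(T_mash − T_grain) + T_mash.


T_strike = (0.41/2.2)·(68.3 − 24.2) + 68.3

76.5186 °C


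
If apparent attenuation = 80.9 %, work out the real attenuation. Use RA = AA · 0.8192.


RA = 80.9 · 0.8192

66.2733 %


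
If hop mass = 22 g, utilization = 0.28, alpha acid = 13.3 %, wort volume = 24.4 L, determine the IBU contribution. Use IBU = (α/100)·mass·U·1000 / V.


IBU = (13.3/100)·22·0.28·1000 / 24.4

33.5770 IBU


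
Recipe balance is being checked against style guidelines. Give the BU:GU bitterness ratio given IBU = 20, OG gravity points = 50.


BU:GU = IBU / OG_points
BU:GU = 20 / 50

0.4000


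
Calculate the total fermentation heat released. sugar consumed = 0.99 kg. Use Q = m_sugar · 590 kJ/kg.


Q = 0.99 · 590

584.1000 kJ


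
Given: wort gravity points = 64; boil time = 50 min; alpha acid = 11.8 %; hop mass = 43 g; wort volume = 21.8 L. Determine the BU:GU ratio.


U = 1.65·0.000125^(GP/1000)·(1−e^(−0.04t))/4.15;  IBU = (α/100)·m·U·1000/V;  BU:GU = IBU/GP
U = 1.65·0.000125^(64/1000)·(1−e^(−0.04·50))/4.15 = 0.1934
IBU = (11.8/100)·43·0.1934·1000/21.8 = 45.0173
BU:GU = 45.0173/64

0.7034


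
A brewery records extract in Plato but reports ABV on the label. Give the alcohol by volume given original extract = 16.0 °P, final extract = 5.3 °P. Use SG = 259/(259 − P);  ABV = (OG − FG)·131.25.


OG = 259/(259 − 16.0) = 1.0658
FG = 259/(259 − 5.3) = 1.0209
ABV = (1.0658 − 1.0209)·131.25

5.9001 % ABV


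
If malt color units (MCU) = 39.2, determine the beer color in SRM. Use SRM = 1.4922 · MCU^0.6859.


SRM = 1.4922 · 39.2^0.6859

18.4783 SRM


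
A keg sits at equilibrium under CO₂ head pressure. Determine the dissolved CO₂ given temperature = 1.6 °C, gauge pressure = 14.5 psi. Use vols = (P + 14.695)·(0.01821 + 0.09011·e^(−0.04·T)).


vols = (14.5 + 14.695)·(0.01821 + 0.09011·e^(−0.04·1.6))

2.9993 volumes


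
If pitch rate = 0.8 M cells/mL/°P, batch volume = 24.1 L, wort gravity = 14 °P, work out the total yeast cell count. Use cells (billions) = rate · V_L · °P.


cells = 0.8 · 24.1 · 14

269.9200 billion cells


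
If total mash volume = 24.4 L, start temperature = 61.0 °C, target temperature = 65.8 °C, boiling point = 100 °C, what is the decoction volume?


V_dec = V_total·(T_target − T_start)/(T_boil − T_start)
V_dec = 24.4·(65.8 − 61.0)/(100 − 61.0)

3.0031 L


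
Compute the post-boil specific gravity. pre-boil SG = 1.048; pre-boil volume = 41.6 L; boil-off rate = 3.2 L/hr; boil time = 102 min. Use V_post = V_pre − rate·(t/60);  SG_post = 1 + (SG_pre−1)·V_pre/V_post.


V_post = 41.6 − 3.2·(102/60) = 36.1600
SG_post = 1 + (1.048 − 1)·41.6/36.1600

1.0552


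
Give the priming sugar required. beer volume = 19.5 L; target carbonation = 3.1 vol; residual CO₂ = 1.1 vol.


sugar = (target − residual)·4.0·V
sugar = (3.1 − 1.1)·4.0·19.5

156.0000 g


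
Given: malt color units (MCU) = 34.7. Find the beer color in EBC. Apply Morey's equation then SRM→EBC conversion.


SRM = 1.4922·MCU^0.6859;  EBC = SRM·1.97
SRM = 1.4922·34.7^0.6859 = 16.9957
EBC = 16.9957·1.97

33.4815 EBC


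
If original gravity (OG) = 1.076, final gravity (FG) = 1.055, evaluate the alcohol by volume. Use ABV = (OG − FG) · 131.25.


ABV = (1.076 − 1.055) · 131.25

2.7563 % ABV


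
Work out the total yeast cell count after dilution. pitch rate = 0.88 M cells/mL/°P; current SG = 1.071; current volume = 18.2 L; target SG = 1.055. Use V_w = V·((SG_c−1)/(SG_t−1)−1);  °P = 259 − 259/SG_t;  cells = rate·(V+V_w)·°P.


V_w = 18.2·((1.071−1)/(1.055−1)−1) = 5.2945
V_final = 18.2 + 5.2945 = 23.4945
°P = 259 − 259/1.055 = 13.5024
cells = 0.88·23.4945·13.5024

279.1642 billion cells


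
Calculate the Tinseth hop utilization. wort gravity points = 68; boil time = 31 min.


U = 1.65·0.000125^(GP/1000) · (1 − e^(−0.04·t))/4.15
bigness = 1.65·0.000125^(68/1000) = 0.8955
boil_factor = (1 − e^(−0.04·31))/4.15 = 0.1712
U = 0.8955 · 0.1712

0.1533


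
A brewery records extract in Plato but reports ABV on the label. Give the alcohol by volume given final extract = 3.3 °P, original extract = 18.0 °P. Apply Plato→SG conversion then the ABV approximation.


SG = 259/(259 − P);  ABV = (OG − FG)·131.25
OG = 259/(259 − 18.0) = 1.0747
FG = 259/(259 − 3.3) = 1.0129
ABV = (1.0747 − 1.0129)·131.25

8.1090 % ABV


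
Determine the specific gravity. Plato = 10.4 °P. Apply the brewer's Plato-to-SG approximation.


SG = 259/(259 − P)
SG = 259/(259 − 10.4)

1.0418


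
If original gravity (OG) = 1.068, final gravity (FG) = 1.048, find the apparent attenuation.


AA = (OG − FG)/(OG − 1) · 100
AA = (1.068 − 1.048)/(1.068 − 1) · 100

29.4118 %


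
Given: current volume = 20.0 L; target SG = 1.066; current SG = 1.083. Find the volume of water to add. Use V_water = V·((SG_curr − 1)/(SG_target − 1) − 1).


V_water = 20.0·((1.083 − 1)/(1.066 − 1) − 1)

5.1515 L


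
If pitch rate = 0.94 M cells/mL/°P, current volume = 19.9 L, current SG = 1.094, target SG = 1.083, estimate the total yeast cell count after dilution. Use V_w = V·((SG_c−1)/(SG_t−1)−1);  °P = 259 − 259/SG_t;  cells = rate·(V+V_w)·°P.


V_w = 19.9·((1.094−1)/(1.083−1)−1) = 2.6373
V_final = 19.9 + 2.6373 = 22.5373
°P = 259 − 259/1.083 = 19.8495
cells = 0.94·22.5373·19.8495

420.5136 billion cells


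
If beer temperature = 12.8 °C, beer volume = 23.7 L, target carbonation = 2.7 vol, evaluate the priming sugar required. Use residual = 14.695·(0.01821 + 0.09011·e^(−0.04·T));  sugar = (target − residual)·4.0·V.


residual = 14.695·(0.01821 + 0.09011·e^(−0.04·12.8)) = 1.0612
sugar = (2.7 − 1.0612)·4.0·23.7

155.3617 g


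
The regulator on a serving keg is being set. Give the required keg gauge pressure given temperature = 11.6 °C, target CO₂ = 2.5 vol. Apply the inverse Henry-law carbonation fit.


psi = vols/(0.01821 + 0.09011·e^(−0.04·T)) − 14.695
psi = 2.5/(0.01821 + 0.09011·e^(−0.04·11.6)) − 14.695

18.6972 psi


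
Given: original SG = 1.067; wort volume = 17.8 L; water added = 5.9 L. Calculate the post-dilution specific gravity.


SG_new = 1 + (SG_old − 1)·V_old/(V_old + V_water)
pts = (1.067 − 1)·1000·17.8/(17.8 + 5.9) = 50.3207
SG_new = 1 + 50.3207/1000

1.0503


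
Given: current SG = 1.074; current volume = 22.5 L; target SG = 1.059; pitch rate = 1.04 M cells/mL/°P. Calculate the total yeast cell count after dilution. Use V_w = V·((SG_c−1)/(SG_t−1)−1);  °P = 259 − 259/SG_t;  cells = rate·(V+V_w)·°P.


V_w = 22.5·((1.074−1)/(1.059−1)−1) = 5.7203
V_final = 22.5 + 5.7203 = 28.2203
°P = 259 − 259/1.059 = 14.4297
cells = 1.04·28.2203·14.4297

423.4980 billion cells


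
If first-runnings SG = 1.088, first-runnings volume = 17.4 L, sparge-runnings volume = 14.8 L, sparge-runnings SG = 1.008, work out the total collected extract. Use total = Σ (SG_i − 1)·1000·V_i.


first = (1.088 − 1)·1000·17.4 = 1531.2000
sparge = (1.008 − 1)·1000·14.8 = 118.4000
total = 1531.2000 + 118.4000

1649.6000 gravity·L


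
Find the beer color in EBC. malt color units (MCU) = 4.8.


SRM = 1.4922·MCU^0.6859;  EBC = SRM·1.97
SRM = 1.4922·4.8^0.6859 = 4.3761
EBC = 4.3761·1.97

8.6210 EBC


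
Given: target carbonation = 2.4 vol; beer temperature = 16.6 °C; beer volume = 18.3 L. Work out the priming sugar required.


residual = 14.695·(0.01821 + 0.09011·e^(−0.04·T));  sugar = (target − residual)·4.0·V
residual = 14.695·(0.01821 + 0.09011·e^(−0.04·16.6)) = 0.9493
sugar = (2.4 − 0.9493)·4.0·18.3

106.1941 g


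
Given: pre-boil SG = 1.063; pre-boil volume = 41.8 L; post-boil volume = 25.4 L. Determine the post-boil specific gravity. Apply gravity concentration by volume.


SG_post = 1 + (SG_pre − 1)·V_pre/V_post
pts_pre = (1.063 − 1)·1000 = 63.0000
pts_post = 63.0000·41.8/25.4 = 103.6772
SG_post = 1 + 103.6772/1000

1.1037


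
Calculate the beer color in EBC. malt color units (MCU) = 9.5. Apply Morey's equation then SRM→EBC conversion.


SRM = 1.4922·MCU^0.6859;  EBC = SRM·1.97
SRM = 1.4922·9.5^0.6859 = 6.9895
EBC = 6.9895·1.97

13.7694 EBC


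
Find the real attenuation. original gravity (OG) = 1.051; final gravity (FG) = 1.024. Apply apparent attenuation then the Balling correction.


AA = (OG−FG)/(OG−1)·100;  RA = AA·0.8192
AA = (1.051 − 1.024)/(1.051 − 1)·100 = 52.9412
RA = 52.9412·0.8192

43.3694 %


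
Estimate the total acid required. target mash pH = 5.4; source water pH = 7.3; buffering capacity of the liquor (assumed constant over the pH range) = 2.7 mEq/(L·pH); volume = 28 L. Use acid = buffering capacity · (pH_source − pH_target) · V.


acid = 2.7 · (7.3 − 5.4) · 28

143.6400 mEq


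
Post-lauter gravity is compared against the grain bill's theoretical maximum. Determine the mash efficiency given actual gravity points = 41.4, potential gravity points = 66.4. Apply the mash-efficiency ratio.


efficiency = actual / potential × 100
efficiency = 41.4 / 66.4 × 100

62.3494 %


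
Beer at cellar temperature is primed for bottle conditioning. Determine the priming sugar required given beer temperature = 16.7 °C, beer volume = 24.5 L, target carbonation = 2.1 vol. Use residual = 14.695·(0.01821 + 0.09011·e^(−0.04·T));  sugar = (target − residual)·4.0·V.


residual = 14.695·(0.01821 + 0.09011·e^(−0.04·16.7)) = 0.9465
sugar = (2.1 − 0.9465)·4.0·24.5

113.0391 g


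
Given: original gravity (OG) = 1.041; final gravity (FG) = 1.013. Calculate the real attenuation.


AA = (OG−FG)/(OG−1)·100;  RA = AA·0.8192
AA = (1.041 − 1.013)/(1.041 − 1)·100 = 68.2927
RA = 68.2927·0.8192

55.9454 %


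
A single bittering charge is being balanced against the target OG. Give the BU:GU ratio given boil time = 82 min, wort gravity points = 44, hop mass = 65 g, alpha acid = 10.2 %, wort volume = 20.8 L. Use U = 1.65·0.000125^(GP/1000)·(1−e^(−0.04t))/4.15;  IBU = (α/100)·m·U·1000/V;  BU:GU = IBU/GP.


U = 1.65·0.000125^(44/1000)·(1−e^(−0.04·82))/4.15 = 0.2577
IBU = (10.2/100)·65·0.2577·1000/20.8 = 82.1283
BU:GU = 82.1283/44

1.8666


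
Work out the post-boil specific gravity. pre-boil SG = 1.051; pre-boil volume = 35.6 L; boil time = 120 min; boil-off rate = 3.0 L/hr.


V_post = V_pre − rate·(t/60);  SG_post = 1 + (SG_pre−1)·V_pre/V_post
V_post = 35.6 − 3.0·(120/60) = 29.6000
SG_post = 1 + (1.051 − 1)·35.6/29.6000

1.0613


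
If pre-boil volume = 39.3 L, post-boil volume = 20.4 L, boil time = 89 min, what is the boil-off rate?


rate = (V_pre − V_post) / (t_min/60)
rate = (39.3 − 20.4) / (89/60)

12.7416 L/hr


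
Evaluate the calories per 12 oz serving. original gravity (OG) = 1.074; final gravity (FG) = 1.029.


ABW = (OG−FG)·131.25·0.79/FG;  °P = 259 − 259/SG (for OG→OE and FG→AE);  RE = 0.1808·OE + 0.8192·AE;  Cal = (6.9·ABW + 4·(RE−0.1))·FG·3.55
ABW = (1.074 − 1.029)·131.25·0.79/1.029 = 4.5344
OE = 259 − 259/1.074 = 17.8454 °P
AE = 259 − 259/1.029 = 7.2993 °P
RE = 0.1808·17.8454 + 0.8192·7.2993 = 9.2061 °P
Cal = (6.9·4.5344 + 4·(9.2061−0.1))·1.029·3.55

247.3480 kcal


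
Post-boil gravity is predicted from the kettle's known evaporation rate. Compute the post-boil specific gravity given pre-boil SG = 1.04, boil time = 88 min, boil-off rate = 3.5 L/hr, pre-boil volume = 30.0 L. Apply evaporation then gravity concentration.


V_post = V_pre − rate·(t/60);  SG_post = 1 + (SG_pre−1)·V_pre/V_post
V_post = 30.0 − 3.5·(88/60) = 24.8667
SG_post = 1 + (1.04 − 1)·30.0/24.8667

1.0483
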